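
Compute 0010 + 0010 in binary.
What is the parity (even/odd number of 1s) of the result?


0010 = 2
0010 = 2
Sum = 4 = 100
1s count = 1

odd parity (1 ones in 100)


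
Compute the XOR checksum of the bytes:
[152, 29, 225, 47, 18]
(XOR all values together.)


XOR chain: 152 ^ 29 ^ 225 ^ 47 ^ 18 = 89

89


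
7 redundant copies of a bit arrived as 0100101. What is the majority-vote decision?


Ones: 3 out of 7
Threshold: 4

0 (3/7 voted 1)


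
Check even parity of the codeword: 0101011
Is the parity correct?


Number of 1s: 4

Yes, parity is correct (4 ones)


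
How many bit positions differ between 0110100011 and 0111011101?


XOR: 0001111110
Count of 1s: 6

6


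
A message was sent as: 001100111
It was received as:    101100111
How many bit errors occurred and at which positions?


XOR: 100000000

1 error(s) at position(s): 0


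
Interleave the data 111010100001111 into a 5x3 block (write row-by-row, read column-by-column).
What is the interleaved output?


Matrix:
  111
  010
  100
  001
  111
Read columns: 101011100110011

101011100110011


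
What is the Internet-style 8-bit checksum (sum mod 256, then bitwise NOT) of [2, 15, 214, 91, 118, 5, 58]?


Sum = 503 mod 256 = 247
Complement = 8

8


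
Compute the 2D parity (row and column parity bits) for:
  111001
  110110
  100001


Row parities: 000
Column parities: 101110

Row P: 000, Col P: 101110, Corner: 0


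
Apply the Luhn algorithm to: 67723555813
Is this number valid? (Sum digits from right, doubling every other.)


Luhn sum = 45
45 mod 10 = 5

Invalid (Luhn sum mod 10 = 5)


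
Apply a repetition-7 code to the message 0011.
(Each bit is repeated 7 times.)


Each bit -> 7 copies

0000000000000011111111111111


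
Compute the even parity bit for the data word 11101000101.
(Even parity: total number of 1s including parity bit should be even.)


Number of 1s in data: 6
Parity bit: 0

0


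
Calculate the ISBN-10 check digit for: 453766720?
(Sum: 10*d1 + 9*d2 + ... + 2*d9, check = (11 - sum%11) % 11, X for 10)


Weighted sum: 258
258 mod 11 = 5

Check digit: 6


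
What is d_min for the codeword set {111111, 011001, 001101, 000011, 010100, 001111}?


Comparing all pairs, minimum distance: 1
Can detect 0 errors, correct 0 errors

1


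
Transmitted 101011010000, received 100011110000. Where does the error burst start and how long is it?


XOR: 001000100000

Burst at position 2, length 5


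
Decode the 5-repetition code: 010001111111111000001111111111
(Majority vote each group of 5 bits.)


Groups: 01000, 11111, 11111, 00000, 11111, 11111
Majority votes: 011011

011011


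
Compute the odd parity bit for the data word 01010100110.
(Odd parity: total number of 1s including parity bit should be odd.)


Number of 1s in data: 5
Parity bit: 0

0


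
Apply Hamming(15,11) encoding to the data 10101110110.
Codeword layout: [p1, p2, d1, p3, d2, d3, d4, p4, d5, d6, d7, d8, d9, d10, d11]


Parity bits: p1=0, p2=1, p3=1, p4=1

011101011110110


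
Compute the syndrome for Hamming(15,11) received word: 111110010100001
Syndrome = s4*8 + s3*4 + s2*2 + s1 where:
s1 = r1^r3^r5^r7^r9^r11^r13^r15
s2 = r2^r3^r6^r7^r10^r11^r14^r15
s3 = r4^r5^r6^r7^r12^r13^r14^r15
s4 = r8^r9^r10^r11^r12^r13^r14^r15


s1=0, s2=0, s3=1, s4=1

Syndrome = 12 (error at position 12)


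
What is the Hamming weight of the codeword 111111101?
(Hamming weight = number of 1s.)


Counting 1s in 111111101

8


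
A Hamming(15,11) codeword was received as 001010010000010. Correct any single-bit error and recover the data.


Syndrome = 0: no error detected

Data: 11000000010 (no errors)


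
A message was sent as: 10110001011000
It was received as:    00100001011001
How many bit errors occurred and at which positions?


XOR: 10010000000001

3 error(s) at position(s): 0, 3, 13


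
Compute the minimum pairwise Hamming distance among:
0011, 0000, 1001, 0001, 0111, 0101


Comparing all pairs, minimum distance: 1
Can detect 0 errors, correct 0 errors

1


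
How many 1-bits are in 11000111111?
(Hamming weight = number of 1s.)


Counting 1s in 11000111111

8


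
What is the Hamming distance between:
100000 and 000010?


XOR: 100010
Count of 1s: 2

2


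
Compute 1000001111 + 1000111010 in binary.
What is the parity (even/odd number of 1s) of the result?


1000001111 = 527
1000111010 = 570
Sum = 1097 = 10001001001
1s count = 4

even parity (4 ones in 10001001001)


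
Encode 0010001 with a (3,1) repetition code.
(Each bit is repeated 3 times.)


Each bit -> 3 copies

000000111000000000111


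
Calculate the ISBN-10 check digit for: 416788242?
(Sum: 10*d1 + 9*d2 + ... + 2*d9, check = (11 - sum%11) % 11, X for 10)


Weighted sum: 258
258 mod 11 = 5

Check digit: 6


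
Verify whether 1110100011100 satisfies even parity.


Number of 1s: 7

No, parity error (7 ones)


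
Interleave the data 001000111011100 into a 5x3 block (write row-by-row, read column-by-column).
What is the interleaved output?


Matrix:
  001
  000
  111
  011
  100
Read columns: 001010011010110

001010011010110


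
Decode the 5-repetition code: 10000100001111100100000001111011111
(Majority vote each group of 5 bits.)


Groups: 10000, 10000, 11111, 00100, 00000, 11110, 11111
Majority votes: 0010011

0010011


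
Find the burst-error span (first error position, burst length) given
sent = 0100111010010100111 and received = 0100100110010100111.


XOR: 0000011100000000000

Burst at position 5, length 3


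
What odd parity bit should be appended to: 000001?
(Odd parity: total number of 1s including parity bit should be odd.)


Number of 1s in data: 1
Parity bit: 0

0


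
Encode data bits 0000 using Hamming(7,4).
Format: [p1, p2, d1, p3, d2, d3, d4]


Parity bits: p1=0, p2=0, p3=0

0000000


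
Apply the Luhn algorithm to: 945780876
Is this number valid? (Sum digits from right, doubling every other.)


Luhn sum = 54
54 mod 10 = 4

Invalid (Luhn sum mod 10 = 4)


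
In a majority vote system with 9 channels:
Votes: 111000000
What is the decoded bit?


Ones: 3 out of 9
Threshold: 5

0 (3/9 voted 1)


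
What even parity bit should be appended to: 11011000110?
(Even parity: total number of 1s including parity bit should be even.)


Number of 1s in data: 6
Parity bit: 0

0


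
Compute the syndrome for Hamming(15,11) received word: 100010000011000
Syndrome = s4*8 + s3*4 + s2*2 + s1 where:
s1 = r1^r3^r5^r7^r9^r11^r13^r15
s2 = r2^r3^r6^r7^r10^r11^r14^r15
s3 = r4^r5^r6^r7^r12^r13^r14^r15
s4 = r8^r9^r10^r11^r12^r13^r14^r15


s1=1, s2=1, s3=0, s4=0

Syndrome = 3 (error at position 3)


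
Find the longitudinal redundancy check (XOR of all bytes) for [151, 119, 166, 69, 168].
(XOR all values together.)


XOR chain: 151 ^ 119 ^ 166 ^ 69 ^ 168 = 171

171


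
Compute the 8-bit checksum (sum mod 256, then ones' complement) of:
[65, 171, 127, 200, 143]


Sum = 706 mod 256 = 194
Complement = 61

61


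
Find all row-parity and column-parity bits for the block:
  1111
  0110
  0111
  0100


Row parities: 0011
Column parities: 1010

Row P: 0011, Col P: 1010, Corner: 0


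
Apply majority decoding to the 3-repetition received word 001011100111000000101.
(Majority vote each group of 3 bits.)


Groups: 001, 011, 100, 111, 000, 000, 101
Majority votes: 0101001

0101001


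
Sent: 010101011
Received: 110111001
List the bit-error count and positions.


XOR: 100010010

3 error(s) at position(s): 0, 4, 7


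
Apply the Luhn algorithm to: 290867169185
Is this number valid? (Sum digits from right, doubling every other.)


Luhn sum = 61
61 mod 10 = 1

Invalid (Luhn sum mod 10 = 1)


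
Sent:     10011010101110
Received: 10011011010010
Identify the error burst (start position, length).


XOR: 00000001111100

Burst at position 7, length 5


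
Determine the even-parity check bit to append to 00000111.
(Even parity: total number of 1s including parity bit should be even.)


Number of 1s in data: 3
Parity bit: 1

1


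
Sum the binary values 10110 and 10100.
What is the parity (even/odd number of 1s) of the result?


10110 = 22
10100 = 20
Sum = 42 = 101010
1s count = 3

odd parity (3 ones in 101010)


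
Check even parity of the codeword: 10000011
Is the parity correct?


Number of 1s: 3

No, parity error (3 ones)


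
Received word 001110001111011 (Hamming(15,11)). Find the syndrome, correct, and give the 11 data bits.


Syndrome = 7: error at position 7

Data: 11011111011 (corrected bit 7)


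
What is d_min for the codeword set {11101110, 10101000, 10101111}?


Comparing all pairs, minimum distance: 2
Can detect 1 errors, correct 0 errors

2


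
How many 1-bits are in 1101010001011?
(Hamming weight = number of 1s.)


Counting 1s in 1101010001011

7


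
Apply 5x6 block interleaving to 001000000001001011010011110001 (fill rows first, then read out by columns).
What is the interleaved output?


Matrix:
  001000
  000001
  001011
  010011
  110001
Read columns: 000010001110100000000011001111

000010001110100000000011001111


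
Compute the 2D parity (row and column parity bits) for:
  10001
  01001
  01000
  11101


Row parities: 0010
Column parities: 01101

Row P: 0010, Col P: 01101, Corner: 1


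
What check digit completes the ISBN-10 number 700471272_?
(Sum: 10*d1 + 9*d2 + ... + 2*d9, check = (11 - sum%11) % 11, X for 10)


Weighted sum: 178
178 mod 11 = 2

Check digit: 9


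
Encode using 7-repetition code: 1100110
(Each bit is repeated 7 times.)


Each bit -> 7 copies

1111111111111100000000000000111111111111110000000


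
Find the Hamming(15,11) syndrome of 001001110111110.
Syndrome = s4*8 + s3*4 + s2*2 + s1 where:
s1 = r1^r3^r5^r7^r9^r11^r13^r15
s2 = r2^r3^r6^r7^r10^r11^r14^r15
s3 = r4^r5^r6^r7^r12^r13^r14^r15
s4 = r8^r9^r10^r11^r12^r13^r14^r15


s1=0, s2=0, s3=1, s4=0

Syndrome = 4 (error at position 4)


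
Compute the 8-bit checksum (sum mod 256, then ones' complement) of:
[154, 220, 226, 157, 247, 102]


Sum = 1106 mod 256 = 82
Complement = 173

173


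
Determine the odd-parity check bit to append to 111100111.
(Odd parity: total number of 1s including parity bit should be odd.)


Number of 1s in data: 7
Parity bit: 0

0


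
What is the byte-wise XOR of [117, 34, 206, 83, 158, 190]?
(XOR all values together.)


XOR chain: 117 ^ 34 ^ 206 ^ 83 ^ 158 ^ 190 = 234

234


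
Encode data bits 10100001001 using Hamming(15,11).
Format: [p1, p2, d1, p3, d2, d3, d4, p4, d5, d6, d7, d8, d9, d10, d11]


Parity bits: p1=0, p2=1, p3=1, p4=0

011101000001001


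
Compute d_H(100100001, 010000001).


XOR: 110100000
Count of 1s: 3

3


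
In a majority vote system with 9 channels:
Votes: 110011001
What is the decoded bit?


Ones: 5 out of 9
Threshold: 5

1 (5/9 voted 1)


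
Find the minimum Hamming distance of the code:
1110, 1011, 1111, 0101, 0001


Comparing all pairs, minimum distance: 1
Can detect 0 errors, correct 0 errors

1


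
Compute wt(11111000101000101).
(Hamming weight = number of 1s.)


Counting 1s in 11111000101000101

9


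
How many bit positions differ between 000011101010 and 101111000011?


XOR: 101100101001
Count of 1s: 6

6


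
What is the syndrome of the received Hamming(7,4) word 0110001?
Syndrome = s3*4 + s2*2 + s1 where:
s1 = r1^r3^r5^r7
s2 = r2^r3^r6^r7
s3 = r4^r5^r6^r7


s1=0, s2=1, s3=1

Syndrome = 6 (error at position 6)


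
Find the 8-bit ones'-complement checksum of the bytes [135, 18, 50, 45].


Sum = 248 mod 256 = 248
Complement = 7

7


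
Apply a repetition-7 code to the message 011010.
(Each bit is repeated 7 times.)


Each bit -> 7 copies

000000011111111111111000000011111110000000


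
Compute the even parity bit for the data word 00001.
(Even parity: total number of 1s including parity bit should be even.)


Number of 1s in data: 1
Parity bit: 1

1


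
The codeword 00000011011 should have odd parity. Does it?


Number of 1s: 4

No, parity error (4 ones)


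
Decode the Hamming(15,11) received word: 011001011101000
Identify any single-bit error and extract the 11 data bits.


Syndrome = 0: no error detected

Data: 10101101000 (no errors)


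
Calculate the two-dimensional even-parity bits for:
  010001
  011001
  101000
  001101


Row parities: 0101
Column parities: 101101

Row P: 0101, Col P: 101101, Corner: 0


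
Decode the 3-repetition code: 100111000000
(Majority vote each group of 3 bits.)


Groups: 100, 111, 000, 000
Majority votes: 0100

0100


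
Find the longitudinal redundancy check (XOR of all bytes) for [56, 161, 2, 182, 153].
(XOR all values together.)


XOR chain: 56 ^ 161 ^ 2 ^ 182 ^ 153 = 180

180


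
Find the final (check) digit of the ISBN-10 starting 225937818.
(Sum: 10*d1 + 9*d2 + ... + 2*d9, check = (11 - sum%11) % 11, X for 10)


Weighted sum: 245
245 mod 11 = 3

Check digit: 8


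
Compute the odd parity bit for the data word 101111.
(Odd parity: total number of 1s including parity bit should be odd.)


Number of 1s in data: 5
Parity bit: 0

0


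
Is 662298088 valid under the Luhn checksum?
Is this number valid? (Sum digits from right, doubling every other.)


Luhn sum = 46
46 mod 10 = 6

Invalid (Luhn sum mod 10 = 6)


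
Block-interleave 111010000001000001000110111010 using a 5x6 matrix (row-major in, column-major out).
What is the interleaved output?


Matrix:
  111010
  000001
  000001
  000110
  111010
Read columns: 100011000110001000101001101100

100011000110001000101001101100


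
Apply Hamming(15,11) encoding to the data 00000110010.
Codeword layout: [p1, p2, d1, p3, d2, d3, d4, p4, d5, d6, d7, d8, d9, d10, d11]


Parity bits: p1=1, p2=1, p3=1, p4=1

110100010110010


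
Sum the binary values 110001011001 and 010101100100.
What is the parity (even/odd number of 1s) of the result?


110001011001 = 3161
010101100100 = 1380
Sum = 4541 = 1000110111101
1s count = 8

even parity (8 ones in 1000110111101)


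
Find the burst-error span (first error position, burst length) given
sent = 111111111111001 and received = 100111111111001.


XOR: 011000000000000

Burst at position 1, length 2


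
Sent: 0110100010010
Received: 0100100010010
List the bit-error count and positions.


XOR: 0010000000000

1 error(s) at position(s): 2


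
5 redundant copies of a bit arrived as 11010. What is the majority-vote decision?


Ones: 3 out of 5
Threshold: 3

1 (3/5 voted 1)


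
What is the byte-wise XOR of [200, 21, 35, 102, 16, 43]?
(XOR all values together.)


XOR chain: 200 ^ 21 ^ 35 ^ 102 ^ 16 ^ 43 = 163

163


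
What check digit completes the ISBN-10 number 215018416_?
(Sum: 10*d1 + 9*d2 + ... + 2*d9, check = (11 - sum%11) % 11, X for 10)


Weighted sum: 146
146 mod 11 = 3

Check digit: 8


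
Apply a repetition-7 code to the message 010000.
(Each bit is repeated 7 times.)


Each bit -> 7 copies

000000011111110000000000000000000000000000


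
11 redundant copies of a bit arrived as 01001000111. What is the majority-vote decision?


Ones: 5 out of 11
Threshold: 6

0 (5/11 voted 1)


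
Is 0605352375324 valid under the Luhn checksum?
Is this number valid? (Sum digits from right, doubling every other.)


Luhn sum = 35
35 mod 10 = 5

Invalid (Luhn sum mod 10 = 5)


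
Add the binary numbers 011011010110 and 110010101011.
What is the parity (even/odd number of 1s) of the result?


011011010110 = 1750
110010101011 = 3243
Sum = 4993 = 1001110000001
1s count = 5

odd parity (5 ones in 1001110000001)


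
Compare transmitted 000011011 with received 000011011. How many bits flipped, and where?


XOR: 000000000

0 errors (received matches sent)


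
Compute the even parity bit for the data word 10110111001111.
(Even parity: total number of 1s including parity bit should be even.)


Number of 1s in data: 10
Parity bit: 0

0


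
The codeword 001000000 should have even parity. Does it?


Number of 1s: 1

No, parity error (1 ones)


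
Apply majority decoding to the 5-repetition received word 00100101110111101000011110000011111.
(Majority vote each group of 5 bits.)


Groups: 00100, 10111, 01111, 01000, 01111, 00000, 11111
Majority votes: 0110101

0110101


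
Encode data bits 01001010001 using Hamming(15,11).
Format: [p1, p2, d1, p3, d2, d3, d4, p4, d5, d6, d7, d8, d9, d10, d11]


Parity bits: p1=0, p2=0, p3=0, p4=1

000010011010001


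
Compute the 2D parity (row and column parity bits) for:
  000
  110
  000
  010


Row parities: 0001
Column parities: 100

Row P: 0001, Col P: 100, Corner: 1


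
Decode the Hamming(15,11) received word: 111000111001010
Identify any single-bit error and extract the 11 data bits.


Syndrome = 4: error at position 4

Data: 10011001010 (corrected bit 4)


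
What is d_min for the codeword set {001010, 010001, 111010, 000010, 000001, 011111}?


Comparing all pairs, minimum distance: 1
Can detect 0 errors, correct 0 errors

1


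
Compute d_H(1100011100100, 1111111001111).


XOR: 0011100101011
Count of 1s: 7

7


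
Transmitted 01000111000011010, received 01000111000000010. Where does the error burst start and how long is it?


XOR: 00000000000011000

Burst at position 12, length 2


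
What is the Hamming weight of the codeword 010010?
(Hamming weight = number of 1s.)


Counting 1s in 010010

2


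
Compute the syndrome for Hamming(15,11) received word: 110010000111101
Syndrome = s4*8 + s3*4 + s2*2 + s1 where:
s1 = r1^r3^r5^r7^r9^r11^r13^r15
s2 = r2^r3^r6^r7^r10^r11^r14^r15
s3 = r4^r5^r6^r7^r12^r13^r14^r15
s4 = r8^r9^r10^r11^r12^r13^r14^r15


s1=1, s2=0, s3=0, s4=1

Syndrome = 9 (error at position 9)


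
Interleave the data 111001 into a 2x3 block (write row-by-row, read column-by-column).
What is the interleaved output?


Matrix:
  111
  001
Read columns: 101011

101011


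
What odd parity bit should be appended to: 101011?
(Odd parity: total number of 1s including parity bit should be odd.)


Number of 1s in data: 4
Parity bit: 1

1


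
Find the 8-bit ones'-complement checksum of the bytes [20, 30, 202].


Sum = 252 mod 256 = 252
Complement = 3

3


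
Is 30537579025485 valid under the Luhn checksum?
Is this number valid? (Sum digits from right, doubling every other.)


Luhn sum = 53
53 mod 10 = 3

Invalid (Luhn sum mod 10 = 3)


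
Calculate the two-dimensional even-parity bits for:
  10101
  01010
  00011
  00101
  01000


Row parities: 10001
Column parities: 10001

Row P: 10001, Col P: 10001, Corner: 0


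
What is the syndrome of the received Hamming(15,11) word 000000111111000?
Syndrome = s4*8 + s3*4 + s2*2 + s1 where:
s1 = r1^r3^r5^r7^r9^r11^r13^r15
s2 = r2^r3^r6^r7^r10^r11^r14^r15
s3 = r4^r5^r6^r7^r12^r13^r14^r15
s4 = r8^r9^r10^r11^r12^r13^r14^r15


s1=1, s2=1, s3=0, s4=1

Syndrome = 11 (error at position 11)


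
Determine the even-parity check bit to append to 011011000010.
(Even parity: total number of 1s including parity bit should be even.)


Number of 1s in data: 5
Parity bit: 1

1


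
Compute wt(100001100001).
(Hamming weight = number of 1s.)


Counting 1s in 100001100001

4


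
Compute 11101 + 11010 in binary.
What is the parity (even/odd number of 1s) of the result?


11101 = 29
11010 = 26
Sum = 55 = 110111
1s count = 5

odd parity (5 ones in 110111)


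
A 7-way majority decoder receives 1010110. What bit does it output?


Ones: 4 out of 7
Threshold: 4

1 (4/7 voted 1)


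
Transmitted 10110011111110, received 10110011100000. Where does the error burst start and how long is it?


XOR: 00000000011110

Burst at position 9, length 4


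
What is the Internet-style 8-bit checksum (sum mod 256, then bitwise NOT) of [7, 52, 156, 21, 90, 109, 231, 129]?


Sum = 795 mod 256 = 27
Complement = 228

228


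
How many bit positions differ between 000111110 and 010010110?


XOR: 010101000
Count of 1s: 3

3


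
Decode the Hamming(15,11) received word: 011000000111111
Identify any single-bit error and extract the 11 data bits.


Syndrome = 0: no error detected

Data: 10000111111 (no errors)


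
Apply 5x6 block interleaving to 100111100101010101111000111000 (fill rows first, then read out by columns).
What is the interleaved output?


Matrix:
  100111
  100101
  010101
  111000
  111000
Read columns: 110110011100011111001000011100

110110011100011111001000011100


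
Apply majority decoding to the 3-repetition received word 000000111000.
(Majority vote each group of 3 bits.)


Groups: 000, 000, 111, 000
Majority votes: 0010

0010


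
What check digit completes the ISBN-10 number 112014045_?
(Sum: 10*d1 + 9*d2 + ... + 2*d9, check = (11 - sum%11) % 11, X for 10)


Weighted sum: 83
83 mod 11 = 6

Check digit: 5


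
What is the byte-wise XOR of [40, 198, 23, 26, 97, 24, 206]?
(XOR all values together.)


XOR chain: 40 ^ 198 ^ 23 ^ 26 ^ 97 ^ 24 ^ 206 = 84

84


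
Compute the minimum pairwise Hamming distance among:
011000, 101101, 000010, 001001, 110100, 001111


Comparing all pairs, minimum distance: 2
Can detect 1 errors, correct 0 errors

2


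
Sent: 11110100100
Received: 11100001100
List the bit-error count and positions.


XOR: 00010101000

3 error(s) at position(s): 3, 5, 7


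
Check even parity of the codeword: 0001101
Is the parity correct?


Number of 1s: 3

No, parity error (3 ones)


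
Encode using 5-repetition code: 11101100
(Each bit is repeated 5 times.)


Each bit -> 5 copies

1111111111111110000011111111110000000000


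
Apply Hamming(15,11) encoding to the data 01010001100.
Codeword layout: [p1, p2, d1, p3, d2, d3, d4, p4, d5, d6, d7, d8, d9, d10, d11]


Parity bits: p1=1, p2=1, p3=0, p4=0

110010100001100


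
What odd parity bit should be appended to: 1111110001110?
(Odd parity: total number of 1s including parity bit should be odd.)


Number of 1s in data: 9
Parity bit: 0

0


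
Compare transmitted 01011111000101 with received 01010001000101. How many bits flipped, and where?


XOR: 00001110000000

3 error(s) at position(s): 4, 5, 6


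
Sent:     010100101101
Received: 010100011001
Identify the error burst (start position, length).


XOR: 000000110100

Burst at position 6, length 4


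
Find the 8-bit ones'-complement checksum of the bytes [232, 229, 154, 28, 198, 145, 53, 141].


Sum = 1180 mod 256 = 156
Complement = 99

99


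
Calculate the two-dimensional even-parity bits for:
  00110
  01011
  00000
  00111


Row parities: 0101
Column parities: 01010

Row P: 0101, Col P: 01010, Corner: 0


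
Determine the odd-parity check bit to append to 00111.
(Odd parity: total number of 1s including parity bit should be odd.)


Number of 1s in data: 3
Parity bit: 0

0


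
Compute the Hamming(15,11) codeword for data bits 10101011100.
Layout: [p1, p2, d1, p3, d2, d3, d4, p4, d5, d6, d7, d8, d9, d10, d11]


Parity bits: p1=0, p2=1, p3=1, p4=0

011101001011100


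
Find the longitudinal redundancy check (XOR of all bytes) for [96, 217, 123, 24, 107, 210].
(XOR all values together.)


XOR chain: 96 ^ 217 ^ 123 ^ 24 ^ 107 ^ 210 = 99

99


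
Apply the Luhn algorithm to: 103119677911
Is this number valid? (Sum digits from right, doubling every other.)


Luhn sum = 47
47 mod 10 = 7

Invalid (Luhn sum mod 10 = 7)


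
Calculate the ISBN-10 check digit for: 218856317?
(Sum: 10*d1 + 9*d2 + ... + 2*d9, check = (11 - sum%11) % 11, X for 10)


Weighted sum: 238
238 mod 11 = 7

Check digit: 4


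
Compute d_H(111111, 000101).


XOR: 111010
Count of 1s: 4

4


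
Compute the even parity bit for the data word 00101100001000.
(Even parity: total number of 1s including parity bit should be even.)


Number of 1s in data: 4
Parity bit: 0

0


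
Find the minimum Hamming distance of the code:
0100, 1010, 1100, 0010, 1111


Comparing all pairs, minimum distance: 1
Can detect 0 errors, correct 0 errors

1


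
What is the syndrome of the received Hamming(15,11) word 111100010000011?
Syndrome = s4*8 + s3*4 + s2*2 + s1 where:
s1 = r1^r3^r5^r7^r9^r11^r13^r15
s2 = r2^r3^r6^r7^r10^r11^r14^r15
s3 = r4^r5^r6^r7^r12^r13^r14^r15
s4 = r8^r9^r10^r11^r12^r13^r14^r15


s1=1, s2=0, s3=1, s4=1

Syndrome = 13 (error at position 13)


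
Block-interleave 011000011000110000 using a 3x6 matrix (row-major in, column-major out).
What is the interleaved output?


Matrix:
  011000
  011000
  110000
Read columns: 001111110000000000

001111110000000000


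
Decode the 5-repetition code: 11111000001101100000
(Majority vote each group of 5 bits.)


Groups: 11111, 00000, 11011, 00000
Majority votes: 1010

1010


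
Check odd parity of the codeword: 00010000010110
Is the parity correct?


Number of 1s: 4

No, parity error (4 ones)


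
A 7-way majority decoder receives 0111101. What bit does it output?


Ones: 5 out of 7
Threshold: 4

1 (5/7 voted 1)


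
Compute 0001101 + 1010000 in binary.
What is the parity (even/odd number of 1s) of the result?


0001101 = 13
1010000 = 80
Sum = 93 = 1011101
1s count = 5

odd parity (5 ones in 1011101)


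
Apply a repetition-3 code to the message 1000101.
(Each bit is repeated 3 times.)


Each bit -> 3 copies

111000000000111000111


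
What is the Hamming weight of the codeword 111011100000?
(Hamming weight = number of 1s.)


Counting 1s in 111011100000

6


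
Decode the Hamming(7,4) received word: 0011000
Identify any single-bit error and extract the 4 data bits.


Syndrome = 7: error at position 7

Data: 1001 (corrected bit 7)


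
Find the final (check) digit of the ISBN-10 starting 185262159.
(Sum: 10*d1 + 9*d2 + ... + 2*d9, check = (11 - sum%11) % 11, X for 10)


Weighted sum: 219
219 mod 11 = 10

Check digit: 1


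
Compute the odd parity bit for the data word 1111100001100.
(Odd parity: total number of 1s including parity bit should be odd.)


Number of 1s in data: 7
Parity bit: 0

0


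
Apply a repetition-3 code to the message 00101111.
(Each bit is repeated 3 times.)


Each bit -> 3 copies

000000111000111111111111


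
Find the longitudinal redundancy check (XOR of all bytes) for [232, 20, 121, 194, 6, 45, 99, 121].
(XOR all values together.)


XOR chain: 232 ^ 20 ^ 121 ^ 194 ^ 6 ^ 45 ^ 99 ^ 121 = 118

118


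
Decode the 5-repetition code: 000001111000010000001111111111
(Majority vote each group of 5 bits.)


Groups: 00000, 11110, 00010, 00000, 11111, 11111
Majority votes: 010011

010011


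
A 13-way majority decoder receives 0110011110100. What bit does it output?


Ones: 7 out of 13
Threshold: 7

1 (7/13 voted 1)


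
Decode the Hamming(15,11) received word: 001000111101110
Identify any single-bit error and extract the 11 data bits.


Syndrome = 0: no error detected

Data: 10011101110 (no errors)


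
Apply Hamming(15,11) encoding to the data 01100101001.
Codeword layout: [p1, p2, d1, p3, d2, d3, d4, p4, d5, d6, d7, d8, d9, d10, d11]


Parity bits: p1=0, p2=1, p3=0, p4=1

010011010101001


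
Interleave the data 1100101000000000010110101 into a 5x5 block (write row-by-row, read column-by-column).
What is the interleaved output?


Matrix:
  11001
  01000
  00000
  00101
  10101
Read columns: 1000111000000110000010011

1000111000000110000010011


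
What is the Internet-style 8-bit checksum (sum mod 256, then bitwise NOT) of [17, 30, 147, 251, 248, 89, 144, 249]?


Sum = 1175 mod 256 = 151
Complement = 104

104


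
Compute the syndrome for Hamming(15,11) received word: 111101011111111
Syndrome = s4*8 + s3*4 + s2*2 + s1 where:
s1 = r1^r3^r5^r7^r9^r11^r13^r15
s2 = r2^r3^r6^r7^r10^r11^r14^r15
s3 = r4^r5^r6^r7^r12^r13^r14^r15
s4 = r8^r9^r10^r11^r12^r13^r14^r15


s1=0, s2=1, s3=0, s4=0

Syndrome = 2 (error at position 2)


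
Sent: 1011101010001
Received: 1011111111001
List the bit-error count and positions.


XOR: 0000010101000

3 error(s) at position(s): 5, 7, 9


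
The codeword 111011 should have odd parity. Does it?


Number of 1s: 5

Yes, parity is correct (5 ones)


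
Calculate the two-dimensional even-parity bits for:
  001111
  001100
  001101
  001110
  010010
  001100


Row parities: 001100
Column parities: 011110

Row P: 001100, Col P: 011110, Corner: 0


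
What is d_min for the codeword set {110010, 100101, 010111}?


Comparing all pairs, minimum distance: 3
Can detect 2 errors, correct 1 errors

3


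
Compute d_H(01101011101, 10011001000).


XOR: 11110010101
Count of 1s: 7

7


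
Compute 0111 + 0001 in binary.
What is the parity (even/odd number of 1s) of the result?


0111 = 7
0001 = 1
Sum = 8 = 1000
1s count = 1

odd parity (1 ones in 1000)


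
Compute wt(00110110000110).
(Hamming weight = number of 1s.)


Counting 1s in 00110110000110

6


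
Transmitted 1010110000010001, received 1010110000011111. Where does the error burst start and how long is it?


XOR: 0000000000001110

Burst at position 12, length 3


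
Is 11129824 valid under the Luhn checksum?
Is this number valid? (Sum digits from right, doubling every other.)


Luhn sum = 32
32 mod 10 = 2

Invalid (Luhn sum mod 10 = 2)


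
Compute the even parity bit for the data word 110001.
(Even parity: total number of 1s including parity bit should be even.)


Number of 1s in data: 3
Parity bit: 1

1


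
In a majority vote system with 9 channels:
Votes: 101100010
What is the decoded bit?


Ones: 4 out of 9
Threshold: 5

0 (4/9 voted 1)


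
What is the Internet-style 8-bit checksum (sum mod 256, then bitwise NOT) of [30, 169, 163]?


Sum = 362 mod 256 = 106
Complement = 149

149


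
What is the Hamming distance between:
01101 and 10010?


XOR: 11111
Count of 1s: 5

5


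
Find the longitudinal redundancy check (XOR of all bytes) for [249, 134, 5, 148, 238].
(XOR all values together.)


XOR chain: 249 ^ 134 ^ 5 ^ 148 ^ 238 = 0

0


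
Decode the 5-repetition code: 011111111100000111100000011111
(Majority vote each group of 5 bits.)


Groups: 01111, 11111, 00000, 11110, 00000, 11111
Majority votes: 110101

110101


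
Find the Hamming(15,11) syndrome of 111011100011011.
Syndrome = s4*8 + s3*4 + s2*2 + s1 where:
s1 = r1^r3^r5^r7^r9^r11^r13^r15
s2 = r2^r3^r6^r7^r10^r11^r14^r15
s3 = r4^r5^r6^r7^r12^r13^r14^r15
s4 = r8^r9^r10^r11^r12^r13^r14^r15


s1=0, s2=1, s3=0, s4=0

Syndrome = 2 (error at position 2)


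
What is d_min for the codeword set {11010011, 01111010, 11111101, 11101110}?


Comparing all pairs, minimum distance: 3
Can detect 2 errors, correct 1 errors

3


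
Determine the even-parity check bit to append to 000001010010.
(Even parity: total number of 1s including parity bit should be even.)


Number of 1s in data: 3
Parity bit: 1

1


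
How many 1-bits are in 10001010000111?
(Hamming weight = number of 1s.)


Counting 1s in 10001010000111

6


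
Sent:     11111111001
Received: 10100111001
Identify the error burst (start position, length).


XOR: 01011000000

Burst at position 1, length 4


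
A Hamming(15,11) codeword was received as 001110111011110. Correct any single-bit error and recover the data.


Syndrome = 0: no error detected

Data: 11011011110 (no errors)


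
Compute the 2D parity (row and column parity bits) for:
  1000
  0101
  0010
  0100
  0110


Row parities: 10110
Column parities: 1101

Row P: 10110, Col P: 1101, Corner: 1


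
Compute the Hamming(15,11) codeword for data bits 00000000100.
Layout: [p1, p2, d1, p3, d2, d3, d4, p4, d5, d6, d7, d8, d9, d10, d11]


Parity bits: p1=1, p2=0, p3=1, p4=1

100100010000100


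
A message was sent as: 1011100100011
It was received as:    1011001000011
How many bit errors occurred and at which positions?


XOR: 0000101100000

3 error(s) at position(s): 4, 6, 7


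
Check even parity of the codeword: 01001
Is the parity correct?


Number of 1s: 2

Yes, parity is correct (2 ones)


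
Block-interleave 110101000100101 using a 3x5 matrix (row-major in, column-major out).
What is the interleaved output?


Matrix:
  11010
  10001
  00101
Read columns: 110100001100011

110100001100011


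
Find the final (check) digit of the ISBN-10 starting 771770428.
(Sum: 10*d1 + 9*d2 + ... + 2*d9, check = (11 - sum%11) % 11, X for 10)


Weighted sum: 270
270 mod 11 = 6

Check digit: 5


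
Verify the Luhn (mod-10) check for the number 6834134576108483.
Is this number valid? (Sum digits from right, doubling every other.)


Luhn sum = 73
73 mod 10 = 3

Invalid (Luhn sum mod 10 = 3)


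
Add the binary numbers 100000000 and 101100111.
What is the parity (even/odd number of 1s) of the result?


100000000 = 256
101100111 = 359
Sum = 615 = 1001100111
1s count = 6

even parity (6 ones in 1001100111)


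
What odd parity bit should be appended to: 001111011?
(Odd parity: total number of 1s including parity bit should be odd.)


Number of 1s in data: 6
Parity bit: 1

1


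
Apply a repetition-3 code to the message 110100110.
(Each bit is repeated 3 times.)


Each bit -> 3 copies

111111000111000000111111000


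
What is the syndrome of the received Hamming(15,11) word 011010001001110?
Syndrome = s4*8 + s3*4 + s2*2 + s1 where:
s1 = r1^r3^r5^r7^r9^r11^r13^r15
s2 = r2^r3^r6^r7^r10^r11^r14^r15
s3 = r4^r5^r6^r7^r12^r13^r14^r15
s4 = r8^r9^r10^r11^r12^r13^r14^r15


s1=0, s2=1, s3=0, s4=0

Syndrome = 2 (error at position 2)


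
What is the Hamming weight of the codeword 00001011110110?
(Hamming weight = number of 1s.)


Counting 1s in 00001011110110

7


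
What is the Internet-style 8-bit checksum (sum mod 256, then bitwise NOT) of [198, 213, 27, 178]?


Sum = 616 mod 256 = 104
Complement = 151

151


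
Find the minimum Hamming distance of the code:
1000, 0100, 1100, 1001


Comparing all pairs, minimum distance: 1
Can detect 0 errors, correct 0 errors

1


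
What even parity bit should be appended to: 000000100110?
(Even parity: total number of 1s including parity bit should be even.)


Number of 1s in data: 3
Parity bit: 1

1


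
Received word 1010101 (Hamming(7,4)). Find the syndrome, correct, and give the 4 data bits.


Syndrome = 0: no error detected

Data: 1101 (no errors)


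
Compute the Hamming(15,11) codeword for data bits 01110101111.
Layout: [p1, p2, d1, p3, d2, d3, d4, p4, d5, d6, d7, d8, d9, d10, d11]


Parity bits: p1=0, p2=1, p3=1, p4=1

010111110101111


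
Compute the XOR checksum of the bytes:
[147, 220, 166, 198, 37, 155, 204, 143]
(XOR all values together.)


XOR chain: 147 ^ 220 ^ 166 ^ 198 ^ 37 ^ 155 ^ 204 ^ 143 = 210

210


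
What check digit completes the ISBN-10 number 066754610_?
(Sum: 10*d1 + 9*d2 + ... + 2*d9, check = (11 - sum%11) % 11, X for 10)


Weighted sum: 228
228 mod 11 = 8

Check digit: 3


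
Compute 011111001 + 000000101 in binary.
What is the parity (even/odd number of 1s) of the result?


011111001 = 249
000000101 = 5
Sum = 254 = 11111110
1s count = 7

odd parity (7 ones in 11111110)


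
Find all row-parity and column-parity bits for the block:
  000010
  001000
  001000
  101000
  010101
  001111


Row parities: 111010
Column parities: 110000

Row P: 111010, Col P: 110000, Corner: 0


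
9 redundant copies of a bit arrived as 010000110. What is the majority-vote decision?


Ones: 3 out of 9
Threshold: 5

0 (3/9 voted 1)


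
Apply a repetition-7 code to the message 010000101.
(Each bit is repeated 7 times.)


Each bit -> 7 copies

000000011111110000000000000000000000000000111111100000001111111


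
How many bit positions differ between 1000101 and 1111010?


XOR: 0111111
Count of 1s: 6

6


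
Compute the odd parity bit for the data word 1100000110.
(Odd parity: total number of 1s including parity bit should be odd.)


Number of 1s in data: 4
Parity bit: 1

1


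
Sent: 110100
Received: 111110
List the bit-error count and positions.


XOR: 001010

2 error(s) at position(s): 2, 4


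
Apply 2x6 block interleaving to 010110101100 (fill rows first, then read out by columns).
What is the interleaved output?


Matrix:
  010110
  101100
Read columns: 011001111000

011001111000


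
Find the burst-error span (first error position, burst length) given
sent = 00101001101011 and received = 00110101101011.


XOR: 00011100000000

Burst at position 3, length 3


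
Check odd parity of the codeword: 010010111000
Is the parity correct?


Number of 1s: 5

Yes, parity is correct (5 ones)


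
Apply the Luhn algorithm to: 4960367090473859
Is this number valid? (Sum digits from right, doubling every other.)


Luhn sum = 85
85 mod 10 = 5

Invalid (Luhn sum mod 10 = 5)


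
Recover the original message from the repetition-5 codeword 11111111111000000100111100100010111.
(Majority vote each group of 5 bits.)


Groups: 11111, 11111, 10000, 00100, 11110, 01000, 10111
Majority votes: 1100101

1100101


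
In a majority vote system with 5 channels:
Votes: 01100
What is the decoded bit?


Ones: 2 out of 5
Threshold: 3

0 (2/5 voted 1)


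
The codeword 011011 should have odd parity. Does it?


Number of 1s: 4

No, parity error (4 ones)


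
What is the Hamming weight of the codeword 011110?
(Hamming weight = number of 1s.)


Counting 1s in 011110

4


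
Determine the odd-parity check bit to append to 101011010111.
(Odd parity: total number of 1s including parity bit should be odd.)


Number of 1s in data: 8
Parity bit: 1

1


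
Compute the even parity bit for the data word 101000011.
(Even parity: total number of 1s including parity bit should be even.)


Number of 1s in data: 4
Parity bit: 0

0


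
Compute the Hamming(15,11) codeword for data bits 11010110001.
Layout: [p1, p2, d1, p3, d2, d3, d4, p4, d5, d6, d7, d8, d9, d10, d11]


Parity bits: p1=1, p2=1, p3=1, p4=1

111110110110001


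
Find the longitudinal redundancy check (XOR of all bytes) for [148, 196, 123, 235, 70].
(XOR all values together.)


XOR chain: 148 ^ 196 ^ 123 ^ 235 ^ 70 = 134

134


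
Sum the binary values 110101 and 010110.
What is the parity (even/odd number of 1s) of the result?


110101 = 53
010110 = 22
Sum = 75 = 1001011
1s count = 4

even parity (4 ones in 1001011)


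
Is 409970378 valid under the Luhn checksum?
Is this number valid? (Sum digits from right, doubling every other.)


Luhn sum = 45
45 mod 10 = 5

Invalid (Luhn sum mod 10 = 5)


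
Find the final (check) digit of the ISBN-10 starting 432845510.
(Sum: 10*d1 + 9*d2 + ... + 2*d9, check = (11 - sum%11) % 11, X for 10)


Weighted sum: 211
211 mod 11 = 2

Check digit: 9


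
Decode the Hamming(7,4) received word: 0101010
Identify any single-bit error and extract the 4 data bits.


Syndrome = 0: no error detected

Data: 0010 (no errors)


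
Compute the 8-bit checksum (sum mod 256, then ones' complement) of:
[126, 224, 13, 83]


Sum = 446 mod 256 = 190
Complement = 65

65


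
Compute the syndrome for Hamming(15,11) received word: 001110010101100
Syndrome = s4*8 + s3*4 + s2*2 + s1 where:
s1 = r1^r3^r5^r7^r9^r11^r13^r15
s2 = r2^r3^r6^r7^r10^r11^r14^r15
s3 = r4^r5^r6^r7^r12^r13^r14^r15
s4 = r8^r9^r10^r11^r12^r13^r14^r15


s1=1, s2=0, s3=0, s4=0

Syndrome = 1 (error at position 1)


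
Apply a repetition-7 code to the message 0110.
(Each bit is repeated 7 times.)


Each bit -> 7 copies

0000000111111111111110000000


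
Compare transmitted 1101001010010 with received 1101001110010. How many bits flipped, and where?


XOR: 0000000100000

1 error(s) at position(s): 7
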